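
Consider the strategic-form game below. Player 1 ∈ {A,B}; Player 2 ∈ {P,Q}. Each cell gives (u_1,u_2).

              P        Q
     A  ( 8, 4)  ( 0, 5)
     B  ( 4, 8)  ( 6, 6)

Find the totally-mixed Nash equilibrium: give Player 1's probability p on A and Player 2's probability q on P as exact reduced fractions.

p=2/3, q=3/5

P1 indiff ⇒ q·8+(1-q)·0 = q·4+(1-q)·6 ⇒ q(4) = (1-q)(6) ⇒ q = 3/5
P2 indiff ⇒ p·4+(1-p)·8 = p·5+(1-p)·6 ⇒ p(-1) = (1-p)(-2) ⇒ p = 2/3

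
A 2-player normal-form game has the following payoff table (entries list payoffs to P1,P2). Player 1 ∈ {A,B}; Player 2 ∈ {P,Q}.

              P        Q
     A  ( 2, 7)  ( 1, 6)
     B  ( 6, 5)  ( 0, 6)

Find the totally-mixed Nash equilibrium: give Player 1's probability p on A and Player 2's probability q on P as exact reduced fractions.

p=1/2, q=1/5

P1 indiff ⇒ q·2+(1-q)·1 = q·6+(1-q)·0 ⇒ q(-4) = (1-q)(-1) ⇒ q = 1/5
P2 indiff ⇒ p·7+(1-p)·5 = p·6+(1-p)·6 ⇒ p(1) = (1-p)(1) ⇒ p = 1/2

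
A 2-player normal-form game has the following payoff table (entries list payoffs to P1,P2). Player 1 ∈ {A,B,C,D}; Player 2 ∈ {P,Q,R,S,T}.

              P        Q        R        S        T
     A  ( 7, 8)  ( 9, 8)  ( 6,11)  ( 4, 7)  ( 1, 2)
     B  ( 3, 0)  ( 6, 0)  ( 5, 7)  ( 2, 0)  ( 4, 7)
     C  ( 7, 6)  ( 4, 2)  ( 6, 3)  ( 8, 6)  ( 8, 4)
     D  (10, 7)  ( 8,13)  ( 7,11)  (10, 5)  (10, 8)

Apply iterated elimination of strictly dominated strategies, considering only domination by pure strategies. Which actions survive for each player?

P1 drop B (D beats it: P:10>3 Q:8>6 R:7>5 S:10>2 T:10>4)
P1 drop C (D beats it: P:10>7 Q:8>4 R:7>6 S:10>8 T:10>8)
P2 drop P (R beats it: A:11>8 D:11>7)
P2 drop S (Q beats it: A:8>7 D:13>5)
P2 drop T (Q beats it: A:8>2 D:13>8)
P1→{A,D} P2→{Q,R}

IESDS → P1:{A,D} P2:{Q,R}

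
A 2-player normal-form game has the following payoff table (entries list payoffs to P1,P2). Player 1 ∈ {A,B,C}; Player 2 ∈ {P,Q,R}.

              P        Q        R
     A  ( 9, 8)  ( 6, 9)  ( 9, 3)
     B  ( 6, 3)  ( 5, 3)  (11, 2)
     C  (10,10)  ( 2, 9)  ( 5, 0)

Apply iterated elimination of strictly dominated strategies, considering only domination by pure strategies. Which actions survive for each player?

P2 drop R (P beats it: A:8>3 B:3>2 C:10>0)
P1 drop B (A beats it: P:9>6 Q:6>5)
P1→{A,C} P2→{P,Q}

IESDS → P1:{A,C} P2:{P,Q}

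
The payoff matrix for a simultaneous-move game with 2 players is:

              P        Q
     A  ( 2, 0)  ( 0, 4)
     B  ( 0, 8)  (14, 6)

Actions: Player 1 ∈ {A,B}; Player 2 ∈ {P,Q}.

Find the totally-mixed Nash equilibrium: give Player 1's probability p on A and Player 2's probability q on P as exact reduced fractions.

P1 indiff ⇒ q·2+(1-q)·0 = q·0+(1-q)·14 ⇒ q(2) = (1-q)(14) ⇒ q = 7/8
P2 indiff ⇒ p·0+(1-p)·8 = p·4+(1-p)·6 ⇒ p(-4) = (1-p)(-2) ⇒ p = 1/3

P1 mixes 1/3 on A; P2 mixes 7/8 on P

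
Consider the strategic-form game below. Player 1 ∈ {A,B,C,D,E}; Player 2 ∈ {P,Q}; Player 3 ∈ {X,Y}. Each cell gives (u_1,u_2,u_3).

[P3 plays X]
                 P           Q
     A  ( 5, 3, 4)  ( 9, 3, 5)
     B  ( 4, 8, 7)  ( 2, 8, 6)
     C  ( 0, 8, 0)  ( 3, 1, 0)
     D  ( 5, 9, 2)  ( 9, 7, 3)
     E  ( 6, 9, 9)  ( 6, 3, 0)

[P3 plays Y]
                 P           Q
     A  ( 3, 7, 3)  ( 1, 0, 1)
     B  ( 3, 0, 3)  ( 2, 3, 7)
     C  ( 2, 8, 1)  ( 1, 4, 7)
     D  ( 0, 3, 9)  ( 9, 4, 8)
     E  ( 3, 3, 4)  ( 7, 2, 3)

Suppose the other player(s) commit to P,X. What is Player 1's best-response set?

u_1(A vs P,X) = 5
u_1(B vs P,X) = 4
u_1(C vs P,X) = 0
u_1(D vs P,X) = 5
u_1(E vs P,X) = 6
max payoff 6 at {E}

argmax u_1 = {E}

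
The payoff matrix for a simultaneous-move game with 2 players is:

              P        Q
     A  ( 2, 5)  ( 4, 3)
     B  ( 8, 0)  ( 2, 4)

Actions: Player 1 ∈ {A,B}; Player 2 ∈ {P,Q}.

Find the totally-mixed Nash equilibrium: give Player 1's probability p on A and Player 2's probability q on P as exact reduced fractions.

P1 mixes 2/3 on A; P2 mixes 1/4 on P

P1 indiff ⇒ q·2+(1-q)·4 = q·8+(1-q)·2 ⇒ q(-6) = (1-q)(-2) ⇒ q = 1/4
P2 indiff ⇒ p·5+(1-p)·0 = p·3+(1-p)·4 ⇒ p(2) = (1-p)(4) ⇒ p = 2/3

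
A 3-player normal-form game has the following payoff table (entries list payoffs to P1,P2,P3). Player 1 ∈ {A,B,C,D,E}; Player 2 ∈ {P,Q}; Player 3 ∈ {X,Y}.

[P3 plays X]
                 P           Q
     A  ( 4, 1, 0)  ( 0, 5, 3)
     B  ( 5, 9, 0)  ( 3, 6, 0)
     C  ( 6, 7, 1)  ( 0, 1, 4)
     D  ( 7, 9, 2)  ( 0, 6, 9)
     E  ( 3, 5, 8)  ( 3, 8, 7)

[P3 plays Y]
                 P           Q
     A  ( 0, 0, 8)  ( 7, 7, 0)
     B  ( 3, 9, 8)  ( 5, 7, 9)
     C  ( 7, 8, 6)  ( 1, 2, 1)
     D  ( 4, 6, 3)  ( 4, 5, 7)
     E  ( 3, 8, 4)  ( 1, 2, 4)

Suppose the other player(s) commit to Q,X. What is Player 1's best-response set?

u_1(A vs Q,X) = 0
u_1(B vs Q,X) = 3
u_1(C vs Q,X) = 0
u_1(D vs Q,X) = 0
u_1(E vs Q,X) = 3
max payoff 3 at {B,E}

BR_1 = {B,E}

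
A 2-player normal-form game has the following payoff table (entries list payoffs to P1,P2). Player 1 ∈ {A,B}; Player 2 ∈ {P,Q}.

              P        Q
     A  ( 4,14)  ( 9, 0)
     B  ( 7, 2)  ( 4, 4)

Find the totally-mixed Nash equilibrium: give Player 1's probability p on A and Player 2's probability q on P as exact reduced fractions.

P1 indiff ⇒ q·4+(1-q)·9 = q·7+(1-q)·4 ⇒ q(-3) = (1-q)(-5) ⇒ q = 5/8
P2 indiff ⇒ p·14+(1-p)·2 = p·0+(1-p)·4 ⇒ p(14) = (1-p)(2) ⇒ p = 1/8

(p,q) = (1/8, 5/8)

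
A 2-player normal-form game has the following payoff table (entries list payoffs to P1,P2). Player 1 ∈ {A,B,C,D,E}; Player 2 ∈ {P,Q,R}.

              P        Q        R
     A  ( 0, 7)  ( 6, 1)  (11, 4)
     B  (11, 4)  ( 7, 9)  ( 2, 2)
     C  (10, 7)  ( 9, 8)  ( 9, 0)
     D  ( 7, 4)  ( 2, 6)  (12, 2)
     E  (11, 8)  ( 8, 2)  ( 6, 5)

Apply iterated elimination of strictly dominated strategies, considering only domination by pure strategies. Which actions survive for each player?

IESDS → P1:{B,C,E} P2:{P,Q}

P2 drop R (P beats it: A:7>4 B:4>2 C:7>0 D:4>2 E:8>5)
P1 drop A (B beats it: P:11>0 Q:7>6)
P1 drop D (B beats it: P:11>7 Q:7>2)
P1→{B,C,E} P2→{P,Q}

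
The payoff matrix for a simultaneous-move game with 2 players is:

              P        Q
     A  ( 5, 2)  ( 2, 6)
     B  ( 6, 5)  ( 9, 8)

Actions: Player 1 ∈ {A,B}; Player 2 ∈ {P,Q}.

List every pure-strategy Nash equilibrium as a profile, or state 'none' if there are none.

(A,P): not NE [P1→B gives 6>5; P2→Q gives 6>2]
(A,Q): not NE [P1→B gives 9>2]
(B,P): not NE [P2→Q gives 8>5]
(B,Q): NE

Nash profiles: (B,Q)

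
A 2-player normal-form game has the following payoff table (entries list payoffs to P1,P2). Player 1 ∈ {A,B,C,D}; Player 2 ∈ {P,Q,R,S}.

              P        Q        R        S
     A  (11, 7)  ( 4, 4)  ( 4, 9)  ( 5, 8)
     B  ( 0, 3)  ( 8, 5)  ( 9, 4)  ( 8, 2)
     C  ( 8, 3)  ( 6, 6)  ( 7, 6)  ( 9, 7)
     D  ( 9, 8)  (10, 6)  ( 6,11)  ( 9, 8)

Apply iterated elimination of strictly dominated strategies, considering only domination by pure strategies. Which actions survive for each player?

IESDS → P1:{B,C,D} P2:{Q,R,S}

P2 drop P (R beats it: A:9>7 B:4>3 C:6>3 D:11>8)
P1 drop A (B beats it: Q:8>4 R:9>4 S:8>5)
P1→{B,C,D} P2→{Q,R,S}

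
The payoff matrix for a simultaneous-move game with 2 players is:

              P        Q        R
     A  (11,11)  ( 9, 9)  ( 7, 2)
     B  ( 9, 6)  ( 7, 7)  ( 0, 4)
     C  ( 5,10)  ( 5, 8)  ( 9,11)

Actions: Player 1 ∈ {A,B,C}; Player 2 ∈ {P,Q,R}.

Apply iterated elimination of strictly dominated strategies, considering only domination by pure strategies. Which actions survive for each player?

P1 drop B (A beats it: P:11>9 Q:9>7 R:7>0)
P2 drop Q (P beats it: A:11>9 C:10>8)
P1→{A,C} P2→{P,R}

Remaining: P1:{A,C} P2:{P,R}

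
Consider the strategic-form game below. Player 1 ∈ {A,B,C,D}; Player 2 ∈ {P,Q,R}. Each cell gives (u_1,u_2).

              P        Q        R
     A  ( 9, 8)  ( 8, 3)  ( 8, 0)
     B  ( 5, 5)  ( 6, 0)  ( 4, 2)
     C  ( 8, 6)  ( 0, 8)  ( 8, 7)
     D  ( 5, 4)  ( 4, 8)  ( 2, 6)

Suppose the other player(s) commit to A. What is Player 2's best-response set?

argmax u_2 = {P}

u_2(P vs A) = 8
u_2(Q vs A) = 3
u_2(R vs A) = 0
max payoff 8 at {P}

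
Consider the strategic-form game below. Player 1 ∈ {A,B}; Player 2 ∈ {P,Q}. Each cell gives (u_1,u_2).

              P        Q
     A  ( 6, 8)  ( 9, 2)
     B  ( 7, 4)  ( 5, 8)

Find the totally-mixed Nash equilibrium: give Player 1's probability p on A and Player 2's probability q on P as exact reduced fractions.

P1 indiff ⇒ q·6+(1-q)·9 = q·7+(1-q)·5 ⇒ q(-1) = (1-q)(-4) ⇒ q = 4/5
P2 indiff ⇒ p·8+(1-p)·4 = p·2+(1-p)·8 ⇒ p(6) = (1-p)(4) ⇒ p = 2/5

p=2/5, q=4/5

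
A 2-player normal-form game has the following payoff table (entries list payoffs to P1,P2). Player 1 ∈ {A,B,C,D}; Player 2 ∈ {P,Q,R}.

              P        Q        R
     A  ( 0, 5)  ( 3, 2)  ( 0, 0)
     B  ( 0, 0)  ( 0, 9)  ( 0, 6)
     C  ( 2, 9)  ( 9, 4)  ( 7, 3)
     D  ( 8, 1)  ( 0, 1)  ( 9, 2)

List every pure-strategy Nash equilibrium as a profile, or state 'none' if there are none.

(A,P): not NE [P1→D gives 8>0]
(A,Q): not NE [P1→C gives 9>3; P2→P gives 5>2]
(A,R): not NE [P1→D gives 9>0; P2→P gives 5>0]
(B,P): not NE [P1→D gives 8>0; P2→Q gives 9>0]
(B,Q): not NE [P1→C gives 9>0]
(B,R): not NE [P1→D gives 9>0; P2→Q gives 9>6]
(C,P): not NE [P1→D gives 8>2]
(C,Q): not NE [P2→P gives 9>4]
(C,R): not NE [P1→D gives 9>7; P2→P gives 9>3]
(D,P): not NE [P2→R gives 2>1]
(D,Q): not NE [P1→C gives 9>0; P2→R gives 2>1]
(D,R): NE

Nash profiles: (D,R)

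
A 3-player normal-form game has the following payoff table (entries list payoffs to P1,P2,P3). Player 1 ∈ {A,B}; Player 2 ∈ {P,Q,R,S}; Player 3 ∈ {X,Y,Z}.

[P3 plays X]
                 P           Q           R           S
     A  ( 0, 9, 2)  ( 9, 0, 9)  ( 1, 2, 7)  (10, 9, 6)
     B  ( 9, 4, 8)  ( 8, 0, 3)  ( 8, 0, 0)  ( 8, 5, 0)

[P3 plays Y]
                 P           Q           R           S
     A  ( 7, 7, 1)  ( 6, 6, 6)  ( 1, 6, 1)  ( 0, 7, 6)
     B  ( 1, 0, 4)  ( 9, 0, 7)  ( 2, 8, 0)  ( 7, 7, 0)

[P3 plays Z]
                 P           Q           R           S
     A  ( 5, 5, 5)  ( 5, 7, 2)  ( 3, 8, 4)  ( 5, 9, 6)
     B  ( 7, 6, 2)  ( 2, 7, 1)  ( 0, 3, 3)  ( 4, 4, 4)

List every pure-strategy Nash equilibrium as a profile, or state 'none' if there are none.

(A,P,X): not NE [P1→B gives 9>0; P3→Z gives 5>2]
(A,P,Y): not NE [P3→Z gives 5>1]
(A,P,Z): not NE [P1→B gives 7>5; P2→S gives 9>5]
(A,Q,X): not NE [P2→S gives 9>0]
(A,Q,Y): not NE [P1→B gives 9>6; P2→S gives 7>6; P3→X gives 9>6]
(A,Q,Z): not NE [P2→S gives 9>7; P3→X gives 9>2]
(A,R,X): not NE [P1→B gives 8>1; P2→S gives 9>2]
(A,R,Y): not NE [P1→B gives 2>1; P2→S gives 7>6; P3→X gives 7>1]
(A,R,Z): not NE [P2→S gives 9>8; P3→X gives 7>4]
(A,S,X): NE
(A,S,Y): not NE [P1→B gives 7>0]
(A,S,Z): NE
(B,P,X): not NE [P2→S gives 5>4]
(B,P,Y): not NE [P1→A gives 7>1; P2→R gives 8>0; P3→X gives 8>4]
(B,P,Z): not NE [P2→Q gives 7>6; P3→X gives 8>2]
(B,Q,X): not NE [P1→A gives 9>8; P2→S gives 5>0; P3→Y gives 7>3]
(B,Q,Y): not NE [P2→R gives 8>0]
(B,Q,Z): not NE [P1→A gives 5>2; P3→Y gives 7>1]
(B,R,X): not NE [P2→S gives 5>0; P3→Z gives 3>0]
(B,R,Y): not NE [P3→Z gives 3>0]
(B,R,Z): not NE [P1→A gives 3>0; P2→Q gives 7>3]
(B,S,X): not NE [P1→A gives 10>8; P3→Z gives 4>0]
(B,S,Y): not NE [P2→R gives 8>7; P3→Z gives 4>0]
(B,S,Z): not NE [P1→A gives 5>4; P2→Q gives 7>4]

PSNE = {(A,S,X), (A,S,Z)}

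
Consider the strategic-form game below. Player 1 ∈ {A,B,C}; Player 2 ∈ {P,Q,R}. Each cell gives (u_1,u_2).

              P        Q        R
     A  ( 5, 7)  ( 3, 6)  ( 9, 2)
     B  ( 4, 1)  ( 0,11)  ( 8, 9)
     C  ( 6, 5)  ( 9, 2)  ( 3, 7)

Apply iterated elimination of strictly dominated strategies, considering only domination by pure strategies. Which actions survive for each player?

Survivors P1:{A,C} P2:{P,R}

P1 drop B (A beats it: P:5>4 Q:3>0 R:9>8)
P2 drop Q (P beats it: A:7>6 C:5>2)
P1→{A,C} P2→{P,R}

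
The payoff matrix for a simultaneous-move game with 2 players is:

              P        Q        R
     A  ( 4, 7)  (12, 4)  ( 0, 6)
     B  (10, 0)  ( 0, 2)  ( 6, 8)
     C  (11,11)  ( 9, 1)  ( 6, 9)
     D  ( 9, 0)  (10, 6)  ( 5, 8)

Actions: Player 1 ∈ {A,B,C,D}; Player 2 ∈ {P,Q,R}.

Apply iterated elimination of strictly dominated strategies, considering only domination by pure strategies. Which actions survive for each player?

P2 drop Q (R beats it: A:6>4 B:8>2 C:9>1 D:8>6)
P1 drop A (B beats it: P:10>4 R:6>0)
P1 drop D (B beats it: P:10>9 R:6>5)
P1→{B,C} P2→{P,R}

Remaining: P1:{B,C} P2:{P,R}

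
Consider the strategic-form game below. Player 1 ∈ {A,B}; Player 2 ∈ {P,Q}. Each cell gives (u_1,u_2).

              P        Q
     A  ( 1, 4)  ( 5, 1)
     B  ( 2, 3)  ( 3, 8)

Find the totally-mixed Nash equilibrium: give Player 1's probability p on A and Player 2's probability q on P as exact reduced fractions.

P1 indiff ⇒ q·1+(1-q)·5 = q·2+(1-q)·3 ⇒ q(-1) = (1-q)(-2) ⇒ q = 2/3
P2 indiff ⇒ p·4+(1-p)·3 = p·1+(1-p)·8 ⇒ p(3) = (1-p)(5) ⇒ p = 5/8

(p,q) = (5/8, 2/3)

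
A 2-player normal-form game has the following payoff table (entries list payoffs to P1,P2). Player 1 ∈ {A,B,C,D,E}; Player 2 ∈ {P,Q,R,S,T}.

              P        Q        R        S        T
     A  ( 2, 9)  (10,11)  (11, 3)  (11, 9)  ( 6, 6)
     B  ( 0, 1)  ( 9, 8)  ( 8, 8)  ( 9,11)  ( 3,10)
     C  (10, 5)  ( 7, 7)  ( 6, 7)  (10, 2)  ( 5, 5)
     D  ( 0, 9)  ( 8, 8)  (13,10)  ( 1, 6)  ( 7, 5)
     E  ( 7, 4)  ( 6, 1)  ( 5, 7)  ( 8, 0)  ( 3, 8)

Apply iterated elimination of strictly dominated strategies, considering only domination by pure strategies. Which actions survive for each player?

P1 drop B (A beats it: P:2>0 Q:10>9 R:11>8 S:11>9 T:6>3)
P1 drop E (C beats it: P:10>7 Q:7>6 R:6>5 S:10>8 T:5>3)
P2 drop S (Q beats it: A:11>9 C:7>2 D:8>6)
P2 drop T (Q beats it: A:11>6 C:7>5 D:8>5)
P1→{A,C,D} P2→{P,Q,R}

Remaining: P1:{A,C,D} P2:{P,Q,R}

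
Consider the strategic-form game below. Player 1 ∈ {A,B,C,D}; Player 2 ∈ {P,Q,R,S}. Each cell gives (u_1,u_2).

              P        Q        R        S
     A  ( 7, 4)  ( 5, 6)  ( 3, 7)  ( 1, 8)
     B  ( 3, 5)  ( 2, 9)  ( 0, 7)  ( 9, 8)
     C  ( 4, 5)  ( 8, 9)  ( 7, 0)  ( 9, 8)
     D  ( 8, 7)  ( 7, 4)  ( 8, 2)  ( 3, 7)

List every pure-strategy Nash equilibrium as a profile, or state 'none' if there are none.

NE set: (C,Q), (D,P)

(A,P): not NE [P1→D gives 8>7; P2→S gives 8>4]
(A,Q): not NE [P1→C gives 8>5; P2→S gives 8>6]
(A,R): not NE [P1→D gives 8>3; P2→S gives 8>7]
(A,S): not NE [P1→C gives 9>1]
(B,P): not NE [P1→D gives 8>3; P2→Q gives 9>5]
(B,Q): not NE [P1→C gives 8>2]
(B,R): not NE [P1→D gives 8>0; P2→Q gives 9>7]
(B,S): not NE [P2→Q gives 9>8]
(C,P): not NE [P1→D gives 8>4; P2→Q gives 9>5]
(C,Q): NE
(C,R): not NE [P1→D gives 8>7; P2→Q gives 9>0]
(C,S): not NE [P2→Q gives 9>8]
(D,P): NE
(D,Q): not NE [P1→C gives 8>7; P2→S gives 7>4]
(D,R): not NE [P2→S gives 7>2]
(D,S): not NE [P1→C gives 9>3]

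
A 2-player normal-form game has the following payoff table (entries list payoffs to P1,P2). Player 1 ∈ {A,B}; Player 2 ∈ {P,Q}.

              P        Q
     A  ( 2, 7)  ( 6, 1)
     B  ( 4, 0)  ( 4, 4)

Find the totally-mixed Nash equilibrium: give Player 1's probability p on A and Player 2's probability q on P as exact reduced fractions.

p=2/5, q=1/2

P1 indiff ⇒ q·2+(1-q)·6 = q·4+(1-q)·4 ⇒ q(-2) = (1-q)(-2) ⇒ q = 1/2
P2 indiff ⇒ p·7+(1-p)·0 = p·1+(1-p)·4 ⇒ p(6) = (1-p)(4) ⇒ p = 2/5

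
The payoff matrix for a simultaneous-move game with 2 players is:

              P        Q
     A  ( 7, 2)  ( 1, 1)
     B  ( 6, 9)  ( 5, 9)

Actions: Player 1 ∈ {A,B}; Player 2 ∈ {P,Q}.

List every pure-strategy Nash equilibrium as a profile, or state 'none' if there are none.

(A,P): NE
(A,Q): not NE [P1→B gives 5>1; P2→P gives 2>1]
(B,P): not NE [P1→A gives 7>6]
(B,Q): NE

NE set: (A,P), (B,Q)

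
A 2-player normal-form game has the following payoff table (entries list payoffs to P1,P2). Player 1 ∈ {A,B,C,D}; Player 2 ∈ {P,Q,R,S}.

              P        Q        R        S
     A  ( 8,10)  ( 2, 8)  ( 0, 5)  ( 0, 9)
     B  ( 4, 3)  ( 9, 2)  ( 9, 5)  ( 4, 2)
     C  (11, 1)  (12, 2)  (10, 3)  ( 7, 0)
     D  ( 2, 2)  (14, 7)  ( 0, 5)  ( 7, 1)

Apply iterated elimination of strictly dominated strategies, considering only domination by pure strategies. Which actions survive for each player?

P1 drop A (C beats it: P:11>8 Q:12>2 R:10>0 S:7>0)
P1 drop B (C beats it: P:11>4 Q:12>9 R:10>9 S:7>4)
P2 drop P (Q beats it: C:2>1 D:7>2)
P2 drop S (Q beats it: C:2>0 D:7>1)
P1→{C,D} P2→{Q,R}

Survivors P1:{C,D} P2:{Q,R}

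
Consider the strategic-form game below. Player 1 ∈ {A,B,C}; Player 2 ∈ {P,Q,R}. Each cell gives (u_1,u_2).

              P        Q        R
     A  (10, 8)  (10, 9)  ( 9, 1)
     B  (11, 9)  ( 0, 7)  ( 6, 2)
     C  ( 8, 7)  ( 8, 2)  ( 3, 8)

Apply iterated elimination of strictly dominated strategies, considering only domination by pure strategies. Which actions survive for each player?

Remaining: P1:{A,B} P2:{P,Q}

P1 drop C (A beats it: P:10>8 Q:10>8 R:9>3)
P2 drop R (P beats it: A:8>1 B:9>2)
P1→{A,B} P2→{P,Q}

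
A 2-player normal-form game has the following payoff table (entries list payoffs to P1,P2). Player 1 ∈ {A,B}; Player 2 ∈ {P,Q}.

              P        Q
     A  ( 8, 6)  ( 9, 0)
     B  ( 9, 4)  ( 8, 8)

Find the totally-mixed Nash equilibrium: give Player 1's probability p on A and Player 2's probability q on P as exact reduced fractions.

p=2/5, q=1/2

P1 indiff ⇒ q·8+(1-q)·9 = q·9+(1-q)·8 ⇒ q(-1) = (1-q)(-1) ⇒ q = 1/2
P2 indiff ⇒ p·6+(1-p)·4 = p·0+(1-p)·8 ⇒ p(6) = (1-p)(4) ⇒ p = 2/5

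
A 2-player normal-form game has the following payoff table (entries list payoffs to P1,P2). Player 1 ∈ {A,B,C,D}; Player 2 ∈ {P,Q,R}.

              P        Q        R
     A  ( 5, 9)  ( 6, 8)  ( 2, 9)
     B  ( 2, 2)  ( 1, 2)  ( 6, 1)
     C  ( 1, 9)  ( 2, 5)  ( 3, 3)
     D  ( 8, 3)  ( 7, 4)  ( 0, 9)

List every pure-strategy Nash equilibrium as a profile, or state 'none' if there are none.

(A,P): not NE [P1→D gives 8>5]
(A,Q): not NE [P1→D gives 7>6; P2→R gives 9>8]
(A,R): not NE [P1→B gives 6>2]
(B,P): not NE [P1→D gives 8>2]
(B,Q): not NE [P1→D gives 7>1]
(B,R): not NE [P2→Q gives 2>1]
(C,P): not NE [P1→D gives 8>1]
(C,Q): not NE [P1→D gives 7>2; P2→P gives 9>5]
(C,R): not NE [P1→B gives 6>3; P2→P gives 9>3]
(D,P): not NE [P2→R gives 9>3]
(D,Q): not NE [P2→R gives 9>4]
(D,R): not NE [P1→B gives 6>0]

No pure NE.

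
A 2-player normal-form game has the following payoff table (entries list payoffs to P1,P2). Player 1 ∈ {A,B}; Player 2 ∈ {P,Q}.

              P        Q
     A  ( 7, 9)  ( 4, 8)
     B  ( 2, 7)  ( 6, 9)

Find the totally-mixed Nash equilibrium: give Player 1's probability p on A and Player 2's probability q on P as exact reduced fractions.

(p,q) = (2/3, 2/7)

P1 indiff ⇒ q·7+(1-q)·4 = q·2+(1-q)·6 ⇒ q(5) = (1-q)(2) ⇒ q = 2/7
P2 indiff ⇒ p·9+(1-p)·7 = p·8+(1-p)·9 ⇒ p(1) = (1-p)(2) ⇒ p = 2/3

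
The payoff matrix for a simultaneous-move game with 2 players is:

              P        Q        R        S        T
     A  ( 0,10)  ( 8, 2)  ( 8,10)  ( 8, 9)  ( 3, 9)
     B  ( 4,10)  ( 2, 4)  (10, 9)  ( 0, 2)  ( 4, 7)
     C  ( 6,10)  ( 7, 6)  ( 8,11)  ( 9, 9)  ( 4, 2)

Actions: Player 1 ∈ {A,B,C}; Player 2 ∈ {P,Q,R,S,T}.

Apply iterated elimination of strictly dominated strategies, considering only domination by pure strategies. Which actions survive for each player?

P2 drop Q (P beats it: A:10>2 B:10>4 C:10>6)
P2 drop S (P beats it: A:10>9 B:10>2 C:10>9)
P1 drop A (B beats it: P:4>0 R:10>8 T:4>3)
P2 drop T (P beats it: B:10>7 C:10>2)
P1→{B,C} P2→{P,R}

IESDS → P1:{B,C} P2:{P,R}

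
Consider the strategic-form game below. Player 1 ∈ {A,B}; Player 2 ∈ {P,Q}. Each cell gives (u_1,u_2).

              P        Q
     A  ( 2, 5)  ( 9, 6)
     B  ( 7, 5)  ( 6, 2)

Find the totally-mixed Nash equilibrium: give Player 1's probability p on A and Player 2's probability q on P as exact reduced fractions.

(p,q) = (3/4, 3/8)

P1 indiff ⇒ q·2+(1-q)·9 = q·7+(1-q)·6 ⇒ q(-5) = (1-q)(-3) ⇒ q = 3/8
P2 indiff ⇒ p·5+(1-p)·5 = p·6+(1-p)·2 ⇒ p(-1) = (1-p)(-3) ⇒ p = 3/4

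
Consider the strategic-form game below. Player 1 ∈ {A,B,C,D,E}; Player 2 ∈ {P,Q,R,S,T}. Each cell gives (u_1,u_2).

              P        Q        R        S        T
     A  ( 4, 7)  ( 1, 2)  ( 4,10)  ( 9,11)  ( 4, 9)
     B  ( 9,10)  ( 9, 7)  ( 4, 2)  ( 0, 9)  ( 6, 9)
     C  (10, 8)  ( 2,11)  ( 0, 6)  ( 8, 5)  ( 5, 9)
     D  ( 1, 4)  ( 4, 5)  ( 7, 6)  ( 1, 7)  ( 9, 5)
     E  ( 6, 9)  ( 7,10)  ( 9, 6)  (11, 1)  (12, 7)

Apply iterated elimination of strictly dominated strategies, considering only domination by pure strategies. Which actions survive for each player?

Survivors P1:{B,C,E} P2:{P,Q,T}

P1 drop A (E beats it: P:6>4 Q:7>1 R:9>4 S:11>9 T:12>4)
P1 drop D (E beats it: P:6>1 Q:7>4 R:9>7 S:11>1 T:12>9)
P2 drop R (P beats it: B:10>2 C:8>6 E:9>6)
P2 drop S (P beats it: B:10>9 C:8>5 E:9>1)
P1→{B,C,E} P2→{P,Q,T}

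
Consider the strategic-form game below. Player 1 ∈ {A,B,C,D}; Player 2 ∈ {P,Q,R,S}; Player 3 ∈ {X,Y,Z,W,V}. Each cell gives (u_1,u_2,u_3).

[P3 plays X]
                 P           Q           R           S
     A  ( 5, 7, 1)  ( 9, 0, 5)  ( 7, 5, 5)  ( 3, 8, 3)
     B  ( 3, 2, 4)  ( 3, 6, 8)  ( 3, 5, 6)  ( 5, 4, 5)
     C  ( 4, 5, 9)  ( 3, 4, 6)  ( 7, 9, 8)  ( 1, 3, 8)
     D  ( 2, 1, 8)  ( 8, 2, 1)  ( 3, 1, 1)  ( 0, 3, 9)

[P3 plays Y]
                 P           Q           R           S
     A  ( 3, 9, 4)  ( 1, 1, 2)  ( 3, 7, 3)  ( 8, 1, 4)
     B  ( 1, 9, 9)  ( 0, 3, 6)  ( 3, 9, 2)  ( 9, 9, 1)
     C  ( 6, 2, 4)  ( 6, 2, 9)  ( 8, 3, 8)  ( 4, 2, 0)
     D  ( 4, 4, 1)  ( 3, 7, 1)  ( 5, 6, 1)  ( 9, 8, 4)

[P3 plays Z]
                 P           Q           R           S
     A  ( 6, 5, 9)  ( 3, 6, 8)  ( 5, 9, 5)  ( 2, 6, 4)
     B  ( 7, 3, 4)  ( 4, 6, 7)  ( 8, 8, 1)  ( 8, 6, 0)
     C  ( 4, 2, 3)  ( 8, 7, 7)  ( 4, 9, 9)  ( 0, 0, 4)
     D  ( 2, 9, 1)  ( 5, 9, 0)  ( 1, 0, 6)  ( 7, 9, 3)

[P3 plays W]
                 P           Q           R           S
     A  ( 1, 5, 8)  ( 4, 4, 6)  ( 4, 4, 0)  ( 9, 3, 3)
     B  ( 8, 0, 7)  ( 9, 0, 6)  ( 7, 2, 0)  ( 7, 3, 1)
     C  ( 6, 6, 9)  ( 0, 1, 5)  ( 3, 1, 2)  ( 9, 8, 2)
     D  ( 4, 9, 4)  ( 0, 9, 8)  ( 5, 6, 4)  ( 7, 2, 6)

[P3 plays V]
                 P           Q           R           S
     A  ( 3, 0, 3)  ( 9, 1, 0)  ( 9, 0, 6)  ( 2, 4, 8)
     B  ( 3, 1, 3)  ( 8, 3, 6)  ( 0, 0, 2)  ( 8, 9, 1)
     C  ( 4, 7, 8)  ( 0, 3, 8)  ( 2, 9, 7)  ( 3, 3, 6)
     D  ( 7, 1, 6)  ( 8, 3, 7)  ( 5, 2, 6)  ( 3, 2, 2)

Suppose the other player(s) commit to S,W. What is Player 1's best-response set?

BR_1 = {A,C}

u_1(A vs S,W) = 9
u_1(B vs S,W) = 7
u_1(C vs S,W) = 9
u_1(D vs S,W) = 7
max payoff 9 at {A,C}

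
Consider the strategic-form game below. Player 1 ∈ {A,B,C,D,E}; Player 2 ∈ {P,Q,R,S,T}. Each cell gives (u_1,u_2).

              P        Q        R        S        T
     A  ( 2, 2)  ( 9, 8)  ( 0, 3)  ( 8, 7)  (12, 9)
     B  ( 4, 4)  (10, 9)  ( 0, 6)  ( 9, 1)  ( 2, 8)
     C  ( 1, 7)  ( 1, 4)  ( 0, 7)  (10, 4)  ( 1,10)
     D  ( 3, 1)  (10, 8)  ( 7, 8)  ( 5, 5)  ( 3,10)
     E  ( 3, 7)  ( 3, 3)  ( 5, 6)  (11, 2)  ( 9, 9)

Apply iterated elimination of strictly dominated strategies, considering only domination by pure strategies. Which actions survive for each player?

Survivors P1:{A,B,D} P2:{Q,T}

P1 drop C (E beats it: P:3>1 Q:3>1 R:5>0 S:11>10 T:9>1)
P2 drop P (T beats it: A:9>2 B:8>4 D:10>1 E:9>7)
P2 drop R (T beats it: A:9>3 B:8>6 D:10>8 E:9>6)
P2 drop S (Q beats it: A:8>7 B:9>1 D:8>5 E:3>2)
P1 drop E (A beats it: Q:9>3 T:12>9)
P1→{A,B,D} P2→{Q,T}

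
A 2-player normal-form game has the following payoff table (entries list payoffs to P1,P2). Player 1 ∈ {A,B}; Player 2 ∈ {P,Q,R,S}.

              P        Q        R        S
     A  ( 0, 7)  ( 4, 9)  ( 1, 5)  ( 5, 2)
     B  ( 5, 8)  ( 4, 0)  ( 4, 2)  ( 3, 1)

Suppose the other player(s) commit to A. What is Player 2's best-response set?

argmax u_2 = {Q}

u_2(P vs A) = 7
u_2(Q vs A) = 9
u_2(R vs A) = 5
u_2(S vs A) = 2
max payoff 9 at {Q}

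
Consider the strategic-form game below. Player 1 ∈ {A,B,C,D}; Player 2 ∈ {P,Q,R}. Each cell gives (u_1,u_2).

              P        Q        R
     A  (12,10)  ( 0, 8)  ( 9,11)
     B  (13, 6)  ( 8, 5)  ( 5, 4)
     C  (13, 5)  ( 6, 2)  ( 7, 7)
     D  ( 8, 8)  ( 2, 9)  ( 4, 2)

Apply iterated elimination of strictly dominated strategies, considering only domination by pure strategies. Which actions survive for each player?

P1 drop D (B beats it: P:13>8 Q:8>2 R:5>4)
P2 drop Q (P beats it: A:10>8 B:6>5 C:5>2)
P1→{A,B,C} P2→{P,R}

IESDS → P1:{A,B,C} P2:{P,R}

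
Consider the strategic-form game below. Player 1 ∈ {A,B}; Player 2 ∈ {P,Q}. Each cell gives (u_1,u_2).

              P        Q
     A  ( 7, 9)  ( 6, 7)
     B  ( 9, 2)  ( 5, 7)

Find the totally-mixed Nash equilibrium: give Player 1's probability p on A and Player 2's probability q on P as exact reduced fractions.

P1 mixes 5/7 on A; P2 mixes 1/3 on P

P1 indiff ⇒ q·7+(1-q)·6 = q·9+(1-q)·5 ⇒ q(-2) = (1-q)(-1) ⇒ q = 1/3
P2 indiff ⇒ p·9+(1-p)·2 = p·7+(1-p)·7 ⇒ p(2) = (1-p)(5) ⇒ p = 5/7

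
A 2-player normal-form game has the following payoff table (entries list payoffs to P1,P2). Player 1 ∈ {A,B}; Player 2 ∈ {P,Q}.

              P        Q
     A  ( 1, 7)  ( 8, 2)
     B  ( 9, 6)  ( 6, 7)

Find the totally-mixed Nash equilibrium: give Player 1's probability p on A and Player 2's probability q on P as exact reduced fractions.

(p,q) = (1/6, 1/5)

P1 indiff ⇒ q·1+(1-q)·8 = q·9+(1-q)·6 ⇒ q(-8) = (1-q)(-2) ⇒ q = 1/5
P2 indiff ⇒ p·7+(1-p)·6 = p·2+(1-p)·7 ⇒ p(5) = (1-p)(1) ⇒ p = 1/6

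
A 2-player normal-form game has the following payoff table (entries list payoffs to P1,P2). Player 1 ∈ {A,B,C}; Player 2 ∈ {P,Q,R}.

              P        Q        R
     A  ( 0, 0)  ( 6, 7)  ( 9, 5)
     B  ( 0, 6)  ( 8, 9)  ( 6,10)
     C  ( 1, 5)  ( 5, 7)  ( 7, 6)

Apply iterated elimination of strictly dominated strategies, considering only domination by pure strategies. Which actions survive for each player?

Remaining: P1:{A,B} P2:{Q,R}

P2 drop P (Q beats it: A:7>0 B:9>6 C:7>5)
P1 drop C (A beats it: Q:6>5 R:9>7)
P1→{A,B} P2→{Q,R}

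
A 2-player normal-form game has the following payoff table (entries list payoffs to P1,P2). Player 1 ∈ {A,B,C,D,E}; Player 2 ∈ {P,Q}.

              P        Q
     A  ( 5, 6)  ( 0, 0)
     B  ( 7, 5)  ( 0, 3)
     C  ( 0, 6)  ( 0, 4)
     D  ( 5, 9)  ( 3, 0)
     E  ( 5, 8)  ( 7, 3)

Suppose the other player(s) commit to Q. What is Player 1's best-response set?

argmax u_1 = {E}

u_1(A vs Q) = 0
u_1(B vs Q) = 0
u_1(C vs Q) = 0
u_1(D vs Q) = 3
u_1(E vs Q) = 7
max payoff 7 at {E}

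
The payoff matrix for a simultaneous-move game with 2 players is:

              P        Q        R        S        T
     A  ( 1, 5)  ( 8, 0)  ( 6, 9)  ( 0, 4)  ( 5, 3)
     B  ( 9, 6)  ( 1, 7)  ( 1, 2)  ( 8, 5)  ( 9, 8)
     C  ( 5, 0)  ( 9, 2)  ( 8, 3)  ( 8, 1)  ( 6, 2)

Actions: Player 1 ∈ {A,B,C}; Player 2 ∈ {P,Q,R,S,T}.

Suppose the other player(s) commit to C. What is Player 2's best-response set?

u_2(P vs C) = 0
u_2(Q vs C) = 2
u_2(R vs C) = 3
u_2(S vs C) = 1
u_2(T vs C) = 2
max payoff 3 at {R}

BR_2 = {R}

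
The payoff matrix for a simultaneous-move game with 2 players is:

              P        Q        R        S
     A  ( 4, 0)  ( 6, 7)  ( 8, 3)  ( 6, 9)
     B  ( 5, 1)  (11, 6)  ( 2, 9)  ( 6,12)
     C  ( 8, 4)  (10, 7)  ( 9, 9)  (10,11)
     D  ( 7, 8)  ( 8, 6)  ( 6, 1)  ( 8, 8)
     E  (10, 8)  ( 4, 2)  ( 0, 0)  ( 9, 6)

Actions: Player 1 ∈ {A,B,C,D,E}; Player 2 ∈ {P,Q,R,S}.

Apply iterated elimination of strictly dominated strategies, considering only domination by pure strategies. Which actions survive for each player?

IESDS → P1:{C,E} P2:{P,S}

P1 drop A (C beats it: P:8>4 Q:10>6 R:9>8 S:10>6)
P1 drop D (C beats it: P:8>7 Q:10>8 R:9>6 S:10>8)
P2 drop Q (S beats it: B:12>6 C:11>7 E:6>2)
P1 drop B (C beats it: P:8>5 R:9>2 S:10>6)
P2 drop R (S beats it: C:11>9 E:6>0)
P1→{C,E} P2→{P,S}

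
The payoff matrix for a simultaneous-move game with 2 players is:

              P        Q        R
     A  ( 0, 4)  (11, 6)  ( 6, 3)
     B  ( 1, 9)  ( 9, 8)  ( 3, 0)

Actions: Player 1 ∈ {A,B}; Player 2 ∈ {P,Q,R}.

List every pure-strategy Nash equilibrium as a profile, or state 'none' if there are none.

NE set: (A,Q), (B,P)

(A,P): not NE [P1→B gives 1>0; P2→Q gives 6>4]
(A,Q): NE
(A,R): not NE [P2→Q gives 6>3]
(B,P): NE
(B,Q): not NE [P1→A gives 11>9; P2→P gives 9>8]
(B,R): not NE [P1→A gives 6>3; P2→P gives 9>0]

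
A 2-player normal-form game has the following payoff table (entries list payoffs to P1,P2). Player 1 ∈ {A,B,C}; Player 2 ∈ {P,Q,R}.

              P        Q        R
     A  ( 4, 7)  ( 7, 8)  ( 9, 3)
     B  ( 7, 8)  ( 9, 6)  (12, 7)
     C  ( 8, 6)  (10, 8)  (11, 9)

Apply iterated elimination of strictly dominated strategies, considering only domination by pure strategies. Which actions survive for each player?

P1 drop A (B beats it: P:7>4 Q:9>7 R:12>9)
P2 drop Q (R beats it: B:7>6 C:9>8)
P1→{B,C} P2→{P,R}

Remaining: P1:{B,C} P2:{P,R}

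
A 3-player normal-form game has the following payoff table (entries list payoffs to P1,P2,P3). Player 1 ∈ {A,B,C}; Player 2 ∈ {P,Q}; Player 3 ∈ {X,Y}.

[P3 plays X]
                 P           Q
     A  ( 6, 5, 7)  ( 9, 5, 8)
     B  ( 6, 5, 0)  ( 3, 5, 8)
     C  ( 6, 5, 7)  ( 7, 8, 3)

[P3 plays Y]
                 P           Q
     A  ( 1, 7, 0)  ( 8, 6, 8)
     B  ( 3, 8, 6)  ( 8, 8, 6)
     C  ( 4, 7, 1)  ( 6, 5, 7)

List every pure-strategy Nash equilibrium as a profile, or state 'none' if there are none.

(A,P,X): NE
(A,P,Y): not NE [P1→C gives 4>1; P3→X gives 7>0]
(A,Q,X): NE
(A,Q,Y): not NE [P2→P gives 7>6]
(B,P,X): not NE [P3→Y gives 6>0]
(B,P,Y): not NE [P1→C gives 4>3]
(B,Q,X): not NE [P1→A gives 9>3]
(B,Q,Y): not NE [P3→X gives 8>6]
(C,P,X): not NE [P2→Q gives 8>5]
(C,P,Y): not NE [P3→X gives 7>1]
(C,Q,X): not NE [P1→A gives 9>7; P3→Y gives 7>3]
(C,Q,Y): not NE [P1→B gives 8>6; P2→P gives 7>5]

Nash profiles: (A,P,X), (A,Q,X)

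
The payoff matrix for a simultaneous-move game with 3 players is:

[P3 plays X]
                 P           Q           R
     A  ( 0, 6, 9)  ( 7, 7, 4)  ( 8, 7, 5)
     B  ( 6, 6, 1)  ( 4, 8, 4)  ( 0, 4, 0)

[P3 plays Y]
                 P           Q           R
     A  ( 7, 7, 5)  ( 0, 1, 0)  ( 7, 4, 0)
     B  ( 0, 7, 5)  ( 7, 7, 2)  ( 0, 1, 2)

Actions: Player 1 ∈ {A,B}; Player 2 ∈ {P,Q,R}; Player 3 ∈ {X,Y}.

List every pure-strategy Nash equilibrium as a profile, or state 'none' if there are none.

Nash profiles: (A,Q,X), (A,R,X)

(A,P,X): not NE [P1→B gives 6>0; P2→R gives 7>6]
(A,P,Y): not NE [P3→X gives 9>5]
(A,Q,X): NE
(A,Q,Y): not NE [P1→B gives 7>0; P2→P gives 7>1; P3→X gives 4>0]
(A,R,X): NE
(A,R,Y): not NE [P2→P gives 7>4; P3→X gives 5>0]
(B,P,X): not NE [P2→Q gives 8>6; P3→Y gives 5>1]
(B,P,Y): not NE [P1→A gives 7>0]
(B,Q,X): not NE [P1→A gives 7>4]
(B,Q,Y): not NE [P3→X gives 4>2]
(B,R,X): not NE [P1→A gives 8>0; P2→Q gives 8>4; P3→Y gives 2>0]
(B,R,Y): not NE [P1→A gives 7>0; P2→Q gives 7>1]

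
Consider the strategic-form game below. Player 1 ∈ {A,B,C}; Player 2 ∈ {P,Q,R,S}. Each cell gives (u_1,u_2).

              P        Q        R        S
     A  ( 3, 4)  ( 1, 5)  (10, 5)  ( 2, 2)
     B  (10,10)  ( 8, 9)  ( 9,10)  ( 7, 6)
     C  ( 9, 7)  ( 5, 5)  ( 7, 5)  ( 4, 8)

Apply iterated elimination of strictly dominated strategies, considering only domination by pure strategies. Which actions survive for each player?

P1 drop C (B beats it: P:10>9 Q:8>5 R:9>7 S:7>4)
P2 drop S (P beats it: A:4>2 B:10>6)
P1→{A,B} P2→{P,Q,R}

Remaining: P1:{A,B} P2:{P,Q,R}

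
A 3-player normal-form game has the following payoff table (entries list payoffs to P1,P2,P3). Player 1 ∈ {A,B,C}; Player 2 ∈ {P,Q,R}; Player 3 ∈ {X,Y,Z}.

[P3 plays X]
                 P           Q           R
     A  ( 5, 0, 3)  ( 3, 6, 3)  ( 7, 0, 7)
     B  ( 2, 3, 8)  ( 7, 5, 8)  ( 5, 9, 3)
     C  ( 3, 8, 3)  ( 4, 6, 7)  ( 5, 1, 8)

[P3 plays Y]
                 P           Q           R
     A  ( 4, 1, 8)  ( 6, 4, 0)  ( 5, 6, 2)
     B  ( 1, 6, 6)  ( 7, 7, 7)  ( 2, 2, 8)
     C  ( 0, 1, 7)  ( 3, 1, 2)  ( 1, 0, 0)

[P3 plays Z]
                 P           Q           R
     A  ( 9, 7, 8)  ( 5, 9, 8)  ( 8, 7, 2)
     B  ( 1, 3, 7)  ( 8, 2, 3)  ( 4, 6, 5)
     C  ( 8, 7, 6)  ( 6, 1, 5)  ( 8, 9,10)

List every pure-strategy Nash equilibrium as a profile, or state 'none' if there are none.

(A,P,X): not NE [P2→Q gives 6>0; P3→Z gives 8>3]
(A,P,Y): not NE [P2→R gives 6>1]
(A,P,Z): not NE [P2→Q gives 9>7]
(A,Q,X): not NE [P1→B gives 7>3; P3→Z gives 8>3]
(A,Q,Y): not NE [P1→B gives 7>6; P2→R gives 6>4; P3→Z gives 8>0]
(A,Q,Z): not NE [P1→B gives 8>5]
(A,R,X): not NE [P2→Q gives 6>0]
(A,R,Y): not NE [P3→X gives 7>2]
(A,R,Z): not NE [P2→Q gives 9>7; P3→X gives 7>2]
(B,P,X): not NE [P1→A gives 5>2; P2→R gives 9>3]
(B,P,Y): not NE [P1→A gives 4>1; P2→Q gives 7>6; P3→X gives 8>6]
(B,P,Z): not NE [P1→A gives 9>1; P2→R gives 6>3; P3→X gives 8>7]
(B,Q,X): not NE [P2→R gives 9>5]
(B,Q,Y): not NE [P3→X gives 8>7]
(B,Q,Z): not NE [P2→R gives 6>2; P3→X gives 8>3]
(B,R,X): not NE [P1→A gives 7>5; P3→Y gives 8>3]
(B,R,Y): not NE [P1→A gives 5>2; P2→Q gives 7>2]
(B,R,Z): not NE [P1→C gives 8>4; P3→Y gives 8>5]
(C,P,X): not NE [P1→A gives 5>3; P3→Y gives 7>3]
(C,P,Y): not NE [P1→A gives 4>0]
(C,P,Z): not NE [P1→A gives 9>8; P2→R gives 9>7; P3→Y gives 7>6]
(C,Q,X): not NE [P1→B gives 7>4; P2→P gives 8>6]
(C,Q,Y): not NE [P1→B gives 7>3; P3→X gives 7>2]
(C,Q,Z): not NE [P1→B gives 8>6; P2→R gives 9>1; P3→X gives 7>5]
(C,R,X): not NE [P1→A gives 7>5; P2→P gives 8>1; P3→Z gives 10>8]
(C,R,Y): not NE [P1→A gives 5>1; P2→Q gives 1>0; P3→Z gives 10>0]
(C,R,Z): NE

NE set: (C,R,Z)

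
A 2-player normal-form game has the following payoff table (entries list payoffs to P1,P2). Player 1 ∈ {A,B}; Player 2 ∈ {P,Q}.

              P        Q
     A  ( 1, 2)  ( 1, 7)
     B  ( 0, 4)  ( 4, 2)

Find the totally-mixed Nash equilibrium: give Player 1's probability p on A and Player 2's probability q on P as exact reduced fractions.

(p,q) = (2/7, 3/4)

P1 indiff ⇒ q·1+(1-q)·1 = q·0+(1-q)·4 ⇒ q(1) = (1-q)(3) ⇒ q = 3/4
P2 indiff ⇒ p·2+(1-p)·4 = p·7+(1-p)·2 ⇒ p(-5) = (1-p)(-2) ⇒ p = 2/7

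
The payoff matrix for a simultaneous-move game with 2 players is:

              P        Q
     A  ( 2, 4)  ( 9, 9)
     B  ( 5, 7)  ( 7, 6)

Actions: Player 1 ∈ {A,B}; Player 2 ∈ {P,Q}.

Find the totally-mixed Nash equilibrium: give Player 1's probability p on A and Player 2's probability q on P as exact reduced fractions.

p=1/6, q=2/5

P1 indiff ⇒ q·2+(1-q)·9 = q·5+(1-q)·7 ⇒ q(-3) = (1-q)(-2) ⇒ q = 2/5
P2 indiff ⇒ p·4+(1-p)·7 = p·9+(1-p)·6 ⇒ p(-5) = (1-p)(-1) ⇒ p = 1/6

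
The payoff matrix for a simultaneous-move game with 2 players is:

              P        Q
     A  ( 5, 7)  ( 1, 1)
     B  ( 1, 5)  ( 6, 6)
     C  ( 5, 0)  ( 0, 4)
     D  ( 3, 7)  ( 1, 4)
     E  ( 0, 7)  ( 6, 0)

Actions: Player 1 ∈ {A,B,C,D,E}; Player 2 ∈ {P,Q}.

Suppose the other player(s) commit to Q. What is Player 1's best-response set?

P1 best: {B,E}

u_1(A vs Q) = 1
u_1(B vs Q) = 6
u_1(C vs Q) = 0
u_1(D vs Q) = 1
u_1(E vs Q) = 6
max payoff 6 at {B,E}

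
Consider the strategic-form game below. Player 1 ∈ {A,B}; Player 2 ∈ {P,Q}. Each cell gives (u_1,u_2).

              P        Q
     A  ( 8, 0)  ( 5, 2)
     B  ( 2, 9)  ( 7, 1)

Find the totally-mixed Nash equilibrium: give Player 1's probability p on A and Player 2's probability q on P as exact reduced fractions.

P1 indiff ⇒ q·8+(1-q)·5 = q·2+(1-q)·7 ⇒ q(6) = (1-q)(2) ⇒ q = 1/4
P2 indiff ⇒ p·0+(1-p)·9 = p·2+(1-p)·1 ⇒ p(-2) = (1-p)(-8) ⇒ p = 4/5

p=4/5, q=1/4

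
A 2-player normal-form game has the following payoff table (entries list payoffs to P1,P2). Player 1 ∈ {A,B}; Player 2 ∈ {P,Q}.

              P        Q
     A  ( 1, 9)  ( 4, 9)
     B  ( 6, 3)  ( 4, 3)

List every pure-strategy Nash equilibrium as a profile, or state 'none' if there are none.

PSNE = {(A,Q), (B,P), (B,Q)}

(A,P): not NE [P1→B gives 6>1]
(A,Q): NE
(B,P): NE
(B,Q): NE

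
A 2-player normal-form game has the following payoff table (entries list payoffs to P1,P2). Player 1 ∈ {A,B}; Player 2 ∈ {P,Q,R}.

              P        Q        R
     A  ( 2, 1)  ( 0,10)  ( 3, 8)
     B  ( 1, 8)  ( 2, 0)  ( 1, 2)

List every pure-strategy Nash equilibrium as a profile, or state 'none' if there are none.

No pure NE.

(A,P): not NE [P2→Q gives 10>1]
(A,Q): not NE [P1→B gives 2>0]
(A,R): not NE [P2→Q gives 10>8]
(B,P): not NE [P1→A gives 2>1]
(B,Q): not NE [P2→P gives 8>0]
(B,R): not NE [P1→A gives 3>1; P2→P gives 8>2]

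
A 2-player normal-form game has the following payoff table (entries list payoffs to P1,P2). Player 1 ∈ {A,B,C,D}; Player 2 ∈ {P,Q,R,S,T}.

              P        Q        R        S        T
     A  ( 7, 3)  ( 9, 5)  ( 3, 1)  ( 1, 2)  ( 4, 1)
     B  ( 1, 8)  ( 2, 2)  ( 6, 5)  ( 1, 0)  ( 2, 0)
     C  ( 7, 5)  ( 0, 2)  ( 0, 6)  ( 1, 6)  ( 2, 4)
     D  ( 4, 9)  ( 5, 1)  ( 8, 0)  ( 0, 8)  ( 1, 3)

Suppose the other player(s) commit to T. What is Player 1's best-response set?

BR_1 = {A}

u_1(A vs T) = 4
u_1(B vs T) = 2
u_1(C vs T) = 2
u_1(D vs T) = 1
max payoff 4 at {A}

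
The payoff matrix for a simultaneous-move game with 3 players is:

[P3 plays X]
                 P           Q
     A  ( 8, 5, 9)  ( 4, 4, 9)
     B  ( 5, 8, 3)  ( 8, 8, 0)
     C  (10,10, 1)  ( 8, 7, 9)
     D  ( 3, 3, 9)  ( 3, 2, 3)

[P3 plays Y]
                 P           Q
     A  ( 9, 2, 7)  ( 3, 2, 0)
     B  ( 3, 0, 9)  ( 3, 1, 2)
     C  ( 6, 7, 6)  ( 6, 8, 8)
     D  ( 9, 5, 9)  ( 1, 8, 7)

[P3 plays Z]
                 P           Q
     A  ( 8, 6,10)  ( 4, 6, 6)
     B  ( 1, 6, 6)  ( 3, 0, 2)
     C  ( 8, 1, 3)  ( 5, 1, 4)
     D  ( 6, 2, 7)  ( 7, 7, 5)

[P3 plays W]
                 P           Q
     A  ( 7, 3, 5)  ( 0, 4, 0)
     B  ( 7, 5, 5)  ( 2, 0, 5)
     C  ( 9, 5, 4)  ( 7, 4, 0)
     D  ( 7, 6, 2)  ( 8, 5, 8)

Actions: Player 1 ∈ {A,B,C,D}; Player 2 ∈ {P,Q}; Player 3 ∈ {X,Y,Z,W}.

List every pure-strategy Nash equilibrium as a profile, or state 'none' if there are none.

(A,P,X): not NE [P1→C gives 10>8; P3→Z gives 10>9]
(A,P,Y): not NE [P3→Z gives 10>7]
(A,P,Z): NE
(A,P,W): not NE [P1→C gives 9>7; P2→Q gives 4>3; P3→Z gives 10>5]
(A,Q,X): not NE [P1→C gives 8>4; P2→P gives 5>4]
(A,Q,Y): not NE [P1→C gives 6>3; P3→X gives 9>0]
(A,Q,Z): not NE [P1→D gives 7>4; P3→X gives 9>6]
(A,Q,W): not NE [P1→D gives 8>0; P3→X gives 9>0]
(B,P,X): not NE [P1→C gives 10>5; P3→Y gives 9>3]
(B,P,Y): not NE [P1→D gives 9>3; P2→Q gives 1>0]
(B,P,Z): not NE [P1→C gives 8>1; P3→Y gives 9>6]
(B,P,W): not NE [P1→C gives 9>7; P3→Y gives 9>5]
(B,Q,X): not NE [P3→W gives 5>0]
(B,Q,Y): not NE [P1→C gives 6>3; P3→W gives 5>2]
(B,Q,Z): not NE [P1→D gives 7>3; P2→P gives 6>0; P3→W gives 5>2]
(B,Q,W): not NE [P1→D gives 8>2; P2→P gives 5>0]
(C,P,X): not NE [P3→Y gives 6>1]
(C,P,Y): not NE [P1→D gives 9>6; P2→Q gives 8>7]
(C,P,Z): not NE [P3→Y gives 6>3]
(C,P,W): not NE [P3→Y gives 6>4]
(C,Q,X): not NE [P2→P gives 10>7]
(C,Q,Y): not NE [P3→X gives 9>8]
(C,Q,Z): not NE [P1→D gives 7>5; P3→X gives 9>4]
(C,Q,W): not NE [P1→D gives 8>7; P2→P gives 5>4; P3→X gives 9>0]
(D,P,X): not NE [P1→C gives 10>3]
(D,P,Y): not NE [P2→Q gives 8>5]
(D,P,Z): not NE [P1→C gives 8>6; P2→Q gives 7>2; P3→Y gives 9>7]
(D,P,W): not NE [P1→C gives 9>7; P3→Y gives 9>2]
(D,Q,X): not NE [P1→C gives 8>3; P2→P gives 3>2; P3→W gives 8>3]
(D,Q,Y): not NE [P1→C gives 6>1; P3→W gives 8>7]
(D,Q,Z): not NE [P3→W gives 8>5]
(D,Q,W): not NE [P2→P gives 6>5]

Nash profiles: (A,P,Z)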